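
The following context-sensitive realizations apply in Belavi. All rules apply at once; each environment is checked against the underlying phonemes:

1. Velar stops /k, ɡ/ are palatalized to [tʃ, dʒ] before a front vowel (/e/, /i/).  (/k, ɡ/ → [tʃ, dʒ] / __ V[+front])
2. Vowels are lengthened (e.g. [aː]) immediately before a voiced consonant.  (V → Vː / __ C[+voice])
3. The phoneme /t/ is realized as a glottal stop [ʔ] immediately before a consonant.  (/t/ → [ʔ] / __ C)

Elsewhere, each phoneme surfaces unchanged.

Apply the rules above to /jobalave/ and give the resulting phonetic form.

[joːbaːlaːve]

/j/ — not in any rule's target class → [j].
Rule 2 applies to /o/ (between /j/ and /b/: before a voiced consonant) → [oː].
/b/ — not in any rule's target class → [b].
/a/ — between /b/ and /l/, before a voiced consonant — surfaces as [aː] (rule 2).
/l/ — not in any rule's target class → [l].
/a/ meets the environment for rule 2 (before a voiced consonant) → [aː].
/v/ stays [v].
/e/ (word-final) fails the environment for rule 2, so it stays [e].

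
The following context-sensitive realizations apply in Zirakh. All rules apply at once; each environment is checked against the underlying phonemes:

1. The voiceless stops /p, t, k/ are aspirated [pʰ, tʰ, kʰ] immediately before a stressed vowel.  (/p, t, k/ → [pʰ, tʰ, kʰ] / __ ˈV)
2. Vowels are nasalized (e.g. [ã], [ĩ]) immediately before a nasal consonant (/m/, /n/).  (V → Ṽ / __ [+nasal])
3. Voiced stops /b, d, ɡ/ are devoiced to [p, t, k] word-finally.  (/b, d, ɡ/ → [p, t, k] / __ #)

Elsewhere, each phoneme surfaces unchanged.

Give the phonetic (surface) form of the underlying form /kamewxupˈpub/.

/k/ — word-initial; rule 1 does not apply here → [k].
/a/ (between /k/ and /m/) occurs before a nasal consonant → [ã] by rule 2.
/e/ (between /m/ and /w/): rule 2 targets it, but not before a nasal consonant → unchanged [e].
/u/ — between /x/ and /p/; rule 2 does not apply here → [u].
/p/ — between /u/ and /p/; rule 1 does not apply here → [p].
Rule 1 applies to /p/ (between /p/ and /u/: immediately before a stressed vowel) → [pʰ].
/u/ (between /p/ and /b/) fails the environment for rule 2, so it stays [u].
/b/ meets the environment for rule 3 (word-finally) → [p].

[kãmewxupˈpʰup]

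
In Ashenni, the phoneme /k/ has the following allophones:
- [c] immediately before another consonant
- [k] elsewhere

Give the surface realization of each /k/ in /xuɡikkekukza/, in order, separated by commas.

Occurrence 1 (position 5): immediately before another consonant → [c].
Occurrence 2 (position 6): no conditioning environment matches → elsewhere allophone [k].
Occurrence 3 (position 8): no conditioning environment matches → elsewhere allophone [k].
Occurrence 4 (position 10): immediately before another consonant → [c].

[c], [k], [k], [c]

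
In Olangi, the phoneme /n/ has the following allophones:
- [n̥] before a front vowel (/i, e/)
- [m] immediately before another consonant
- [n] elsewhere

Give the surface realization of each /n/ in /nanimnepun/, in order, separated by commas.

Occurrence 1 (position 1): no conditioning environment matches → elsewhere allophone [n].
Occurrence 2 (position 3): before a front vowel (/i, e/) → [n̥].
Occurrence 3 (position 6): before a front vowel (/i, e/) → [n̥].
Occurrence 4 (position 10): no conditioning environment matches → elsewhere allophone [n].

[n], [n̥], [n̥], [n]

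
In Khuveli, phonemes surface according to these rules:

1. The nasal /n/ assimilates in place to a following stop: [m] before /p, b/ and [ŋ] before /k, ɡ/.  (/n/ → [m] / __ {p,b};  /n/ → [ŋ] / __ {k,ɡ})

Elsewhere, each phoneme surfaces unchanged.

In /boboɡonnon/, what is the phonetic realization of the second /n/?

/n/ — between /n/ and /o/; rule 1 does not apply here → [n].

[n]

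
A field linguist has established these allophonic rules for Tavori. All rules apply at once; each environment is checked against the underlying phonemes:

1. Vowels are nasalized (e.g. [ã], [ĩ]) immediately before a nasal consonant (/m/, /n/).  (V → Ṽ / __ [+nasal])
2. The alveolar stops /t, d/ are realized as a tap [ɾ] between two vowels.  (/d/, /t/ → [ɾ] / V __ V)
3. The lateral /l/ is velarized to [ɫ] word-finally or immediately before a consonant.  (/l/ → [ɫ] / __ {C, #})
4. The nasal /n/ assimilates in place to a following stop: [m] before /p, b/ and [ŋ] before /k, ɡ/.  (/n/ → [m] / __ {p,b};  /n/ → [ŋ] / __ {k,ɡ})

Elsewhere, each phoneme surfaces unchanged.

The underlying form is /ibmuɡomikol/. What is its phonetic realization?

[ibmuɡõmikoɫ]

/i/ — word-initial; rule 1 does not apply here → [i].
/u/ — between /m/ and /ɡ/; rule 1 does not apply here → [u].
/o/ meets the environment for rule 1 (before a nasal consonant) → [õ].
/i/ (between /m/ and /k/) fails the environment for rule 1, so it stays [i].
/o/ (between /k/ and /l/): rule 1 targets it, but not before a nasal consonant → unchanged [o].
Rule 3 applies to /l/ (word-final: word-finally or immediately before a consonant) → [ɫ].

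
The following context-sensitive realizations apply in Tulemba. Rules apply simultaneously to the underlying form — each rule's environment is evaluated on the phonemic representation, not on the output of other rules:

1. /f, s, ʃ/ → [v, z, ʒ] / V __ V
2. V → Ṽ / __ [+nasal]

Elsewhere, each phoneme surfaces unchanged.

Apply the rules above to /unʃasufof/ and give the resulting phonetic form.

[ũnʃazuvof]

/u/ (word-initial) occurs before a nasal consonant → [ũ] by rule 2.
/n/ (between /u/ and /ʃ/) is unaffected → [n].
/ʃ/ (between /n/ and /a/) fails the environment for rule 1, so it stays [ʃ].
/a/ (between /ʃ/ and /s/): rule 2 targets it, but not before a nasal consonant → unchanged [a].
/s/ meets the environment for rule 1 (between two vowels) → [z].
/u/ (between /s/ and /f/): rule 2 targets it, but not before a nasal consonant → unchanged [u].
/f/ (between /u/ and /o/): between two vowels, so rule 1 applies → [v].
/o/ (between /f/ and /f/) fails the environment for rule 2, so it stays [o].
/f/ (word-final): rule 1 targets it, but not between two vowels → unchanged [f].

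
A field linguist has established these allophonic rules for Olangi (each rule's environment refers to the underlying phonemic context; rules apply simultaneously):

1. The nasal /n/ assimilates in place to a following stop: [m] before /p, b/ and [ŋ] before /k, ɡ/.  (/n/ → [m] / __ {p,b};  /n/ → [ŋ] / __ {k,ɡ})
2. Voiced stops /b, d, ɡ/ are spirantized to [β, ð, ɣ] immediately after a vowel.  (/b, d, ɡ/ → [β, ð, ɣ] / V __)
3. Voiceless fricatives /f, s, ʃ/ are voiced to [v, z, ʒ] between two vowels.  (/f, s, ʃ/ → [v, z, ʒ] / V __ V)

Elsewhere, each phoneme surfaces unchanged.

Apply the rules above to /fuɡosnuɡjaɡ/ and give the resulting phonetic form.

[fuɣosnuɣjaɣ]

/f/ (word-initial): rule 3 targets it, but not between two vowels → unchanged [f].
/u/ stays [u].
/ɡ/ (between /u/ and /o/) occurs immediately after a vowel → [ɣ] by rule 2.
/o/ (between /ɡ/ and /s/) is unaffected → [o].
/s/ (between /o/ and /n/): rule 3 targets it, but not between two vowels → unchanged [s].
/n/ — between /s/ and /u/; rule 1 does not apply here → [n].
/u/ stays [u].
/ɡ/ — between /u/ and /j/, immediately after a vowel — surfaces as [ɣ] (rule 2).
/j/ — not in any rule's target class → [j].
/a/ (between /j/ and /ɡ/): no rule targets it → [a].
/ɡ/ (word-final): immediately after a vowel, so rule 2 applies → [ɣ].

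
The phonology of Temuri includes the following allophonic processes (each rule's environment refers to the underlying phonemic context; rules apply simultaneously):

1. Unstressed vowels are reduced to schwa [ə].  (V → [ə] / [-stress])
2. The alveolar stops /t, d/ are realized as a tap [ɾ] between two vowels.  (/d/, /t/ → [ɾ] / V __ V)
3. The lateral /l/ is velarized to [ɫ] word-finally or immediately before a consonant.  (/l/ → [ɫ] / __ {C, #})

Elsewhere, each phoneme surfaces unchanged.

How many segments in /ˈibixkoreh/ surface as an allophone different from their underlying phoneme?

3

Segments that undergo a rule: /i/ → [ə] (rule 1); /o/ → [ə] (rule 1); /e/ → [ə] (rule 1).
All other segments surface unchanged.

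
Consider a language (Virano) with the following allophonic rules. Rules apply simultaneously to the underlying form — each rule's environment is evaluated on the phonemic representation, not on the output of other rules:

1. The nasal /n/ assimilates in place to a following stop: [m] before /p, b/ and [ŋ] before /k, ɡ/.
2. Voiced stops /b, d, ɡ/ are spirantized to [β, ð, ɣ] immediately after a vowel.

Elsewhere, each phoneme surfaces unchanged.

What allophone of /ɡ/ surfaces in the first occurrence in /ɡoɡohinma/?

/ɡ/ (word-initial) is in the target of rule 2 but the environment (immediately after a vowel) is not met → [ɡ].

[ɡ]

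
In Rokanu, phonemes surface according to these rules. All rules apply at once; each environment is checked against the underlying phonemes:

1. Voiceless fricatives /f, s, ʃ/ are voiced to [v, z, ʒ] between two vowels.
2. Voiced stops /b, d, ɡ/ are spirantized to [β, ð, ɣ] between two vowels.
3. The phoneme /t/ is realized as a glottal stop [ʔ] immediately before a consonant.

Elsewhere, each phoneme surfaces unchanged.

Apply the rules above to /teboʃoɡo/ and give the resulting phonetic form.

/t/ (word-initial) fails the environment for rule 3, so it stays [t].
/e/ — not in any rule's target class → [e].
Rule 2 applies to /b/ (between /e/ and /o/: between two vowels) → [β].
/o/ (between /b/ and /ʃ/) is unaffected → [o].
/ʃ/ meets the environment for rule 1 (between two vowels) → [ʒ].
/o/ (between /ʃ/ and /ɡ/) is unaffected → [o].
Rule 2 applies to /ɡ/ (between /o/ and /o/: between two vowels) → [ɣ].
/o/ (word-final): no rule targets it → [o].

[teβoʒoɣo]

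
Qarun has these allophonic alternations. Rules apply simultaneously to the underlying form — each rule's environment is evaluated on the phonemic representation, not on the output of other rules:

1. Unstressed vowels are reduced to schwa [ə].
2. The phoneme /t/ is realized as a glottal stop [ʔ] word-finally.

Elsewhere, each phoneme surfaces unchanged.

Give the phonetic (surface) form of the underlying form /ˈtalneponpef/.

[ˈtalnəpənpəf]

/t/ (word-initial) fails the environment for rule 2, so it stays [t].
/a/ — between /t/ and /l/; rule 1 does not apply here → [a].
/l/ stays [l].
/n/ (between /l/ and /e/): no rule targets it → [n].
/e/ (between /n/ and /p/): in an unstressed syllable, so rule 1 applies → [ə].
/p/ (between /e/ and /o/): no rule targets it → [p].
/o/ — between /p/ and /n/, in an unstressed syllable — surfaces as [ə] (rule 1).
/n/ (between /o/ and /p/): no rule targets it → [n].
/p/ stays [p].
/e/ (between /p/ and /f/) occurs in an unstressed syllable → [ə] by rule 1.
/f/ stays [f].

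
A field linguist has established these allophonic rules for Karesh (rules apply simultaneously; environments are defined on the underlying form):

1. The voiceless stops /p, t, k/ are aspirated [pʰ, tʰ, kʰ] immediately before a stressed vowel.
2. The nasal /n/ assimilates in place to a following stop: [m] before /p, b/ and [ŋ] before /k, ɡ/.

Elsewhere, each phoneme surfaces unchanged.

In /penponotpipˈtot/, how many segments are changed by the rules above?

2

Segments that undergo a rule: /n/ → [m] (rule 2); /t/ → [tʰ] (rule 1).
All other segments surface unchanged.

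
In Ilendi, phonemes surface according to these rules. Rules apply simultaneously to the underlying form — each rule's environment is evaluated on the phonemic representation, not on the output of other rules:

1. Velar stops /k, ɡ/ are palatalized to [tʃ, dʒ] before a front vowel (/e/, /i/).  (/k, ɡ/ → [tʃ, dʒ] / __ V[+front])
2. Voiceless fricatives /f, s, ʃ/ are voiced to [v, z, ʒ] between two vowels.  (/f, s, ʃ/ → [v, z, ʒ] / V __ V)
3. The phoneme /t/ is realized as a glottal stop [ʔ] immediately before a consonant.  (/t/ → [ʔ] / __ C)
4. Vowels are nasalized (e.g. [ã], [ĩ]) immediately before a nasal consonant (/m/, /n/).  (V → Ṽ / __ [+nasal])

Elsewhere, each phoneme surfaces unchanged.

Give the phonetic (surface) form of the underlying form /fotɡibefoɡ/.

[foʔdʒibevoɡ]

/f/ (word-initial): rule 2 targets it, but not between two vowels → unchanged [f].
/o/ (between /f/ and /t/) fails the environment for rule 4, so it stays [o].
Rule 3 applies to /t/ (between /o/ and /ɡ/: immediately before a consonant) → [ʔ].
/ɡ/ meets the environment for rule 1 (before a front vowel) → [dʒ].
/i/ (between /ɡ/ and /b/) is in the target of rule 4 but the environment (before a nasal consonant) is not met → [i].
/b/ (between /i/ and /e/): no rule targets it → [b].
/e/ (between /b/ and /f/) is in the target of rule 4 but the environment (before a nasal consonant) is not met → [e].
/f/ (between /e/ and /o/) occurs between two vowels → [v] by rule 2.
/o/ (between /f/ and /ɡ/) fails the environment for rule 4, so it stays [o].
/ɡ/ (word-final) is in the target of rule 1 but the environment (before a front vowel) is not met → [ɡ].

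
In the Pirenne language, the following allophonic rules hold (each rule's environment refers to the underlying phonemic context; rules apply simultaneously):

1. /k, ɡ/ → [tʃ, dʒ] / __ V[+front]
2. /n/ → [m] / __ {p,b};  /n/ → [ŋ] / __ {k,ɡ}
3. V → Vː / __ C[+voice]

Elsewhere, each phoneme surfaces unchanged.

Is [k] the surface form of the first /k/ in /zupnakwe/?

Yes

/k/ (between /a/ and /w/) fails the environment for rule 1, so it stays [k].
The actual realization is [k], which matches [k].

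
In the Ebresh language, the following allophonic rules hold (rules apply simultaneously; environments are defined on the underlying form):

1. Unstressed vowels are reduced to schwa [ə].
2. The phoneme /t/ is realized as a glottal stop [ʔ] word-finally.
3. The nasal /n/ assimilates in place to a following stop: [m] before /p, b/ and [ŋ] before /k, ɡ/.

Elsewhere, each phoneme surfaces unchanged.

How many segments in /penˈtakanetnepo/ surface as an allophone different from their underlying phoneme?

Segments that undergo a rule: /e/ → [ə] (rule 1); /a/ → [ə] (rule 1); /e/ → [ə] (rule 1); /e/ → [ə] (rule 1); /o/ → [ə] (rule 1).
All other segments surface unchanged.

5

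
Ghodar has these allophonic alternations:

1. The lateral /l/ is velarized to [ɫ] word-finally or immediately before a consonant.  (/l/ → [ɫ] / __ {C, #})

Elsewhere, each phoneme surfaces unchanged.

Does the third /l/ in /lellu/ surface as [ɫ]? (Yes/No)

No

/l/ — between /l/ and /u/; rule 1 does not apply here → [l].
The actual realization is [l], not [ɫ].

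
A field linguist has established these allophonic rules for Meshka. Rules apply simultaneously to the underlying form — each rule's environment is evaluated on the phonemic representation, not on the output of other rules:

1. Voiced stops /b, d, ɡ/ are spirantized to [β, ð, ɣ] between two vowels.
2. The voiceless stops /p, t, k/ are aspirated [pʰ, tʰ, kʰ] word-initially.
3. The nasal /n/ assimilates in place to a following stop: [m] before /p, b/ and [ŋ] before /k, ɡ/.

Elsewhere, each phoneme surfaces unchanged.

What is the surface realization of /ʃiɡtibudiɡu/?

[ʃiɡtiβuðiɣu]

/ʃ/ — not in any rule's target class → [ʃ].
/i/ — not in any rule's target class → [i].
/ɡ/ — between /i/ and /t/; rule 1 does not apply here → [ɡ].
/t/ (between /ɡ/ and /i/): rule 2 targets it, but not word-initially → unchanged [t].
/i/ — not in any rule's target class → [i].
/b/ (between /i/ and /u/) occurs between two vowels → [β] by rule 1.
/u/ — not in any rule's target class → [u].
Rule 1 applies to /d/ (between /u/ and /i/: between two vowels) → [ð].
/i/ stays [i].
/ɡ/ meets the environment for rule 1 (between two vowels) → [ɣ].
/u/ stays [u].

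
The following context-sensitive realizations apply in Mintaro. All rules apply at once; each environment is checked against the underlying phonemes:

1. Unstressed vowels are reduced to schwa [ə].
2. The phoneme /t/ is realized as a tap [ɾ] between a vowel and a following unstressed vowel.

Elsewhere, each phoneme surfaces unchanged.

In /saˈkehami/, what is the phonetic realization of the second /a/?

[ə]

/a/ (between /h/ and /m/) occurs in an unstressed syllable → [ə] by rule 1.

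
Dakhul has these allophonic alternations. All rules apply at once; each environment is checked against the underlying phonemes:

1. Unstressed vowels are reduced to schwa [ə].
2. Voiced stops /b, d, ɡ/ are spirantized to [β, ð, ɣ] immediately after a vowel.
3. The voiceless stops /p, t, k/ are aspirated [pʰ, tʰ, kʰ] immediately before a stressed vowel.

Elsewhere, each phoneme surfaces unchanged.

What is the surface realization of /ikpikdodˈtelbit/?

/i/ meets the environment for rule 1 (in an unstressed syllable) → [ə].
/k/ — between /i/ and /p/; rule 3 does not apply here → [k].
/p/ (between /k/ and /i/) is in the target of rule 3 but the environment (immediately before a stressed vowel) is not met → [p].
/i/ (between /p/ and /k/) occurs in an unstressed syllable → [ə] by rule 1.
/k/ (between /i/ and /d/) fails the environment for rule 3, so it stays [k].
/d/ (between /k/ and /o/): rule 2 targets it, but not immediately after a vowel → unchanged [d].
/o/ (between /d/ and /d/): in an unstressed syllable, so rule 1 applies → [ə].
/d/ (between /o/ and /t/) occurs immediately after a vowel → [ð] by rule 2.
/t/ — between /d/ and /e/, immediately before a stressed vowel — surfaces as [tʰ] (rule 3).
/e/ (between /t/ and /l/): rule 1 targets it, but not in an unstressed syllable → unchanged [e].
/l/ — not in any rule's target class → [l].
/b/ (between /l/ and /i/): rule 2 targets it, but not immediately after a vowel → unchanged [b].
/i/ meets the environment for rule 1 (in an unstressed syllable) → [ə].
/t/ (word-final): rule 3 targets it, but not immediately before a stressed vowel → unchanged [t].

[əkpəkdəðˈtʰelbət]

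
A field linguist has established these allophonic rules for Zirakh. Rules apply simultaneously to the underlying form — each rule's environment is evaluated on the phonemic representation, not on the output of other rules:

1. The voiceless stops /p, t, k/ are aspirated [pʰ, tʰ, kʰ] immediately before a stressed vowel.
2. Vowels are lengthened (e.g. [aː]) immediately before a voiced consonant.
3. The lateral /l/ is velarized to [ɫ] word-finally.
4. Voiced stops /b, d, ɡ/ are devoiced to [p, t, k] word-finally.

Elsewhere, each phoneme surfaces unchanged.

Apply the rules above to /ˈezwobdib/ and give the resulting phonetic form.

[ˈeːzwoːbdiːp]

/e/ — word-initial, before a voiced consonant — surfaces as [eː] (rule 2).
/z/ (between /e/ and /w/): no rule targets it → [z].
/w/ stays [w].
/o/ (between /w/ and /b/): before a voiced consonant, so rule 2 applies → [oː].
/b/ (between /o/ and /d/) fails the environment for rule 4, so it stays [b].
/d/ — between /b/ and /i/; rule 4 does not apply here → [d].
/i/ meets the environment for rule 2 (before a voiced consonant) → [iː].
/b/ (word-final) occurs word-finally → [p] by rule 4.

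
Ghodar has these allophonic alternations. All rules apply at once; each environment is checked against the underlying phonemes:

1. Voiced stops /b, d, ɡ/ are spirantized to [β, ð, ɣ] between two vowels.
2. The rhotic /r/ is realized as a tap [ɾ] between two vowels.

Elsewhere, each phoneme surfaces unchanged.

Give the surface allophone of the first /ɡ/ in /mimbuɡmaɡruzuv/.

[ɡ]

/ɡ/ — between /u/ and /m/; rule 1 does not apply here → [ɡ].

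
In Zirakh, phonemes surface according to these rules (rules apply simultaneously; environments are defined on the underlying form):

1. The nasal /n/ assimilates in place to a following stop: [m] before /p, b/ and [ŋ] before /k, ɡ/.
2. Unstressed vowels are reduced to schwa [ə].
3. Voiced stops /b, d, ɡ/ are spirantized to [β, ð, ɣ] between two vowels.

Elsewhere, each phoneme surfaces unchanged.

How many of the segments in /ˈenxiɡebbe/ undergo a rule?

Segments that undergo a rule: /i/ → [ə] (rule 2); /ɡ/ → [ɣ] (rule 3); /e/ → [ə] (rule 2); /e/ → [ə] (rule 2).
All other segments surface unchanged.

4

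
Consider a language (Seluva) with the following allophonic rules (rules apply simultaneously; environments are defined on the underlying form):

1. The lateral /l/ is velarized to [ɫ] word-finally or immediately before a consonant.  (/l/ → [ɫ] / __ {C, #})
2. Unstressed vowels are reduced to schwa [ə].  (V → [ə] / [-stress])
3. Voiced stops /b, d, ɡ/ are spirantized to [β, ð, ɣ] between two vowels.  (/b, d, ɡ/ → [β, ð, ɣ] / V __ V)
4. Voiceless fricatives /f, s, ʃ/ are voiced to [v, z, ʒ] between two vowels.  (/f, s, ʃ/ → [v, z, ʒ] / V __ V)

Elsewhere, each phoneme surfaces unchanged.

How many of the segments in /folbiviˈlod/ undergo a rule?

4

Segments that undergo a rule: /o/ → [ə] (rule 2); /l/ → [ɫ] (rule 1); /i/ → [ə] (rule 2); /i/ → [ə] (rule 2).
All other segments surface unchanged.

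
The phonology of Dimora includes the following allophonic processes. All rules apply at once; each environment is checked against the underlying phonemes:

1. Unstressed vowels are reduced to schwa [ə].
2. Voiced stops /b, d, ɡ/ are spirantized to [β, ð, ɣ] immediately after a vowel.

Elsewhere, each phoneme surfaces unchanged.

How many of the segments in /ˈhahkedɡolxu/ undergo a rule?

Segments that undergo a rule: /e/ → [ə] (rule 1); /d/ → [ð] (rule 2); /o/ → [ə] (rule 1); /u/ → [ə] (rule 1).
All other segments surface unchanged.

4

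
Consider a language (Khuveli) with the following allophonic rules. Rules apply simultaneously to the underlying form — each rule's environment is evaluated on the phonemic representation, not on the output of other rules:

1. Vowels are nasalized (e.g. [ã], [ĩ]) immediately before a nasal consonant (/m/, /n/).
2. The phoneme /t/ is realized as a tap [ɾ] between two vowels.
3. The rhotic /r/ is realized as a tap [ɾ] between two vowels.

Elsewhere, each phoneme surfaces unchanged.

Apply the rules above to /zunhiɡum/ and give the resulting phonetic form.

/z/ stays [z].
/u/ (between /z/ and /n/): before a nasal consonant, so rule 1 applies → [ũ].
/n/ stays [n].
/h/ — not in any rule's target class → [h].
/i/ (between /h/ and /ɡ/) fails the environment for rule 1, so it stays [i].
/ɡ/ (between /i/ and /u/): no rule targets it → [ɡ].
Rule 1 applies to /u/ (between /ɡ/ and /m/: before a nasal consonant) → [ũ].
/m/ — not in any rule's target class → [m].

[zũnhiɡũm]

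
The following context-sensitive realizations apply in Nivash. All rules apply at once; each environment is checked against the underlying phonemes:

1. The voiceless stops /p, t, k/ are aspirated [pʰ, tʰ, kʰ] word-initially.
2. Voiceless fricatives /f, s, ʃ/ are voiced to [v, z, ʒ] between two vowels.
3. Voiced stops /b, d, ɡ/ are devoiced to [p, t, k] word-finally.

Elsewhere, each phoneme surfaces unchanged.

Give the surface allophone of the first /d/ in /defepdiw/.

/d/ (word-initial): rule 3 targets it, but not word-finally → unchanged [d].

[d]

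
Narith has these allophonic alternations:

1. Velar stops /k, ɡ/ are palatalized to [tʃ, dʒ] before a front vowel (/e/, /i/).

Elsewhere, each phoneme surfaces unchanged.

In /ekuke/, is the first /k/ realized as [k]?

Yes

/k/ (between /e/ and /u/) fails the environment for rule 1, so it stays [k].
The actual realization is [k], which matches [k].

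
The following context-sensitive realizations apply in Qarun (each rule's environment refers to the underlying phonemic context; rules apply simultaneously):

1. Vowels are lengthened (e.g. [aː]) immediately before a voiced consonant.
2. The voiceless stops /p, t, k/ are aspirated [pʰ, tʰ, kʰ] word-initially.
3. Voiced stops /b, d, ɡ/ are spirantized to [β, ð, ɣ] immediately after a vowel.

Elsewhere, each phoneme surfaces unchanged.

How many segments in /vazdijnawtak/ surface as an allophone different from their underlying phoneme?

Segments that undergo a rule: /a/ → [aː] (rule 1); /i/ → [iː] (rule 1); /a/ → [aː] (rule 1).
All other segments surface unchanged.

3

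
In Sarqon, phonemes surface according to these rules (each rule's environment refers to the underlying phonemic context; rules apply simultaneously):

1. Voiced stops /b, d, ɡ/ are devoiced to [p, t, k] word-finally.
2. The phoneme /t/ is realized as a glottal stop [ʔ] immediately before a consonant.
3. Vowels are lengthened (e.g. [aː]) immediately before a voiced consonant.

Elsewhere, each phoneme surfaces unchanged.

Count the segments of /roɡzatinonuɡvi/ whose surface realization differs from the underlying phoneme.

4

Segments that undergo a rule: /o/ → [oː] (rule 3); /i/ → [iː] (rule 3); /o/ → [oː] (rule 3); /u/ → [uː] (rule 3).
All other segments surface unchanged.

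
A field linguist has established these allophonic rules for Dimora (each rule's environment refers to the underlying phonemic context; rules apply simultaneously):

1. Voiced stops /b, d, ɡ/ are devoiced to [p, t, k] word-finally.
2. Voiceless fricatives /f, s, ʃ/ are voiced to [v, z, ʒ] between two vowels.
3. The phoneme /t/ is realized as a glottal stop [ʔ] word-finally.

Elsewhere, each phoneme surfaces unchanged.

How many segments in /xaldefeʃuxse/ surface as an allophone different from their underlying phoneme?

2

Segments that undergo a rule: /f/ → [v] (rule 2); /ʃ/ → [ʒ] (rule 2).
All other segments surface unchanged.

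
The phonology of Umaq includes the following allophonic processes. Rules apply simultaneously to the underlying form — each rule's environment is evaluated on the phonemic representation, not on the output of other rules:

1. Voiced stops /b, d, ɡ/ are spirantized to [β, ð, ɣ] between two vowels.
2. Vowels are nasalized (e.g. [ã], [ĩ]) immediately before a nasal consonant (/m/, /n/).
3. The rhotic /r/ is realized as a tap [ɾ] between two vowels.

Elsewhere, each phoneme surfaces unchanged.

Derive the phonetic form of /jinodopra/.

[jĩnoðopra]

/j/ (word-initial): no rule targets it → [j].
/i/ (between /j/ and /n/): before a nasal consonant, so rule 2 applies → [ĩ].
/n/ — not in any rule's target class → [n].
/o/ (between /n/ and /d/): rule 2 targets it, but not before a nasal consonant → unchanged [o].
/d/ (between /o/ and /o/) occurs between two vowels → [ð] by rule 1.
/o/ (between /d/ and /p/): rule 2 targets it, but not before a nasal consonant → unchanged [o].
/p/ — not in any rule's target class → [p].
/r/ — between /p/ and /a/; rule 3 does not apply here → [r].
/a/ — word-final; rule 2 does not apply here → [a].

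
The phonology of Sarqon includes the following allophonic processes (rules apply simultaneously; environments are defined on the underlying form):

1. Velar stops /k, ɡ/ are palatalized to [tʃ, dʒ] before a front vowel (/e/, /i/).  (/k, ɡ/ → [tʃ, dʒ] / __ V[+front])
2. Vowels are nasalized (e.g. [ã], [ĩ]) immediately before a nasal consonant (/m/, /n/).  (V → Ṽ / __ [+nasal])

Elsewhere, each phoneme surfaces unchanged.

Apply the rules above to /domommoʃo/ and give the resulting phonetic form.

/d/ stays [d].
/o/ — between /d/ and /m/, before a nasal consonant — surfaces as [õ] (rule 2).
/m/ stays [m].
/o/ meets the environment for rule 2 (before a nasal consonant) → [õ].
/m/ — not in any rule's target class → [m].
/m/ — not in any rule's target class → [m].
/o/ (between /m/ and /ʃ/) fails the environment for rule 2, so it stays [o].
/ʃ/ stays [ʃ].
/o/ (word-final) is in the target of rule 2 but the environment (before a nasal consonant) is not met → [o].

[dõmõmmoʃo]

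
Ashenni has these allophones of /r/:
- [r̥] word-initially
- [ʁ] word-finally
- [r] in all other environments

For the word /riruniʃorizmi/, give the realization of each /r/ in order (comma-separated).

[r̥], [r], [r]

Occurrence 1 (position 1): word-initially → [r̥].
Occurrence 2 (position 3): no conditioning environment matches → elsewhere allophone [r].
Occurrence 3 (position 9): no conditioning environment matches → elsewhere allophone [r].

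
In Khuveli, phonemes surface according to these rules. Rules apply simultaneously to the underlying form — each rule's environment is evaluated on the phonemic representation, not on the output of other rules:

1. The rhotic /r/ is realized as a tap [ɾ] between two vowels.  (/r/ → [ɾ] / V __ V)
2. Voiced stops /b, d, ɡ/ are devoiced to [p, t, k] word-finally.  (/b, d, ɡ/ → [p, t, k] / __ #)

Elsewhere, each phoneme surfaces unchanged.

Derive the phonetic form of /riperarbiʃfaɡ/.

[ripeɾarbiʃfak]

/r/ — word-initial; rule 1 does not apply here → [r].
/i/ stays [i].
/p/ (between /i/ and /e/): no rule targets it → [p].
/e/ (between /p/ and /r/): no rule targets it → [e].
Rule 1 applies to /r/ (between /e/ and /a/: between two vowels) → [ɾ].
/a/ stays [a].
/r/ (between /a/ and /b/) fails the environment for rule 1, so it stays [r].
/b/ — between /r/ and /i/; rule 2 does not apply here → [b].
/i/ — not in any rule's target class → [i].
/ʃ/ — not in any rule's target class → [ʃ].
/f/ — not in any rule's target class → [f].
/a/ (between /f/ and /ɡ/): no rule targets it → [a].
/ɡ/ — word-final, word-finally — surfaces as [k] (rule 2).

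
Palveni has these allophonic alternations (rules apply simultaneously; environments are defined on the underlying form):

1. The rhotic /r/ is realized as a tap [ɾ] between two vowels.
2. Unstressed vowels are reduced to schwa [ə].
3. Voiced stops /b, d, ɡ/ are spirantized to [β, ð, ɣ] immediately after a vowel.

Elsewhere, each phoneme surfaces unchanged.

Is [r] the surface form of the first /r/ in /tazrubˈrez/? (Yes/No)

/r/ (between /z/ and /u/) is in the target of rule 1 but the environment (between two vowels) is not met → [r].
The actual realization is [r], which matches [r].

Yes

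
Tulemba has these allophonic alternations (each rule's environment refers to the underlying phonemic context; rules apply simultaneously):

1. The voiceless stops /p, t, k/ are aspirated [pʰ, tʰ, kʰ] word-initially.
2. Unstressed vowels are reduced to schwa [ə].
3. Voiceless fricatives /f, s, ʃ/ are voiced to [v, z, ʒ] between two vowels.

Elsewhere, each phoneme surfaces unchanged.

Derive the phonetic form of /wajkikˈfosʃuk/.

[wəjkəkˈfosʃək]

/w/ (word-initial) is unaffected → [w].
Rule 2 applies to /a/ (between /w/ and /j/: in an unstressed syllable) → [ə].
/j/ (between /a/ and /k/): no rule targets it → [j].
/k/ (between /j/ and /i/): rule 1 targets it, but not word-initially → unchanged [k].
/i/ (between /k/ and /k/) occurs in an unstressed syllable → [ə] by rule 2.
/k/ (between /i/ and /f/) fails the environment for rule 1, so it stays [k].
/f/ (between /k/ and /o/): rule 3 targets it, but not between two vowels → unchanged [f].
/o/ (between /f/ and /s/) fails the environment for rule 2, so it stays [o].
/s/ — between /o/ and /ʃ/; rule 3 does not apply here → [s].
/ʃ/ — between /s/ and /u/; rule 3 does not apply here → [ʃ].
/u/ — between /ʃ/ and /k/, in an unstressed syllable — surfaces as [ə] (rule 2).
/k/ — word-final; rule 1 does not apply here → [k].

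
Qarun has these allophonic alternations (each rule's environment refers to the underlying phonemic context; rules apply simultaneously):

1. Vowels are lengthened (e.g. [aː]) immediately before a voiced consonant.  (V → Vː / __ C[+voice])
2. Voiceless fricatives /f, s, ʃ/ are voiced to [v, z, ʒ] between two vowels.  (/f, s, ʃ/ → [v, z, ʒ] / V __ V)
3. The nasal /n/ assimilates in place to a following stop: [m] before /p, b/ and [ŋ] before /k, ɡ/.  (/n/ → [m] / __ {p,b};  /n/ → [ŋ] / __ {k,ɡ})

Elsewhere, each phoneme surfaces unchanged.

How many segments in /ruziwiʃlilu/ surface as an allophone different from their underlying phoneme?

Segments that undergo a rule: /u/ → [uː] (rule 1); /i/ → [iː] (rule 1); /i/ → [iː] (rule 1).
All other segments surface unchanged.

3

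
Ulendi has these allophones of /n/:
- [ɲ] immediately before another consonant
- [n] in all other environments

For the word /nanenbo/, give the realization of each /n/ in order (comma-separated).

[n], [n], [ɲ]

Occurrence 1 (position 1): no conditioning environment matches → elsewhere allophone [n].
Occurrence 2 (position 3): no conditioning environment matches → elsewhere allophone [n].
Occurrence 3 (position 5): immediately before another consonant → [ɲ].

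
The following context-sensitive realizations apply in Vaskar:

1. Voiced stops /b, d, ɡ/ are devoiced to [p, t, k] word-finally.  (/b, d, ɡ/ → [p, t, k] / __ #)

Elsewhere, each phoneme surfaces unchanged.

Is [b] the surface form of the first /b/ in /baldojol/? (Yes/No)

Yes

/b/ (word-initial): rule 1 targets it, but not word-finally → unchanged [b].
The actual realization is [b], which matches [b].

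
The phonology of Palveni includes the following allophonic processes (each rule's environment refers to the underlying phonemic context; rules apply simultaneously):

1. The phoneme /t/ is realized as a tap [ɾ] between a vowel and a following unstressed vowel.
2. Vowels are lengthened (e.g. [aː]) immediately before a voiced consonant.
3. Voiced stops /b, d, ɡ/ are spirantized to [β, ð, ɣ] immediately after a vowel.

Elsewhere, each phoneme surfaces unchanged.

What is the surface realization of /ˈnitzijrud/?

/n/ (word-initial) is unaffected → [n].
/i/ (between /n/ and /t/): rule 2 targets it, but not before a voiced consonant → unchanged [i].
/t/ (between /i/ and /z/) fails the environment for rule 1, so it stays [t].
/z/ (between /t/ and /i/) is unaffected → [z].
/i/ — between /z/ and /j/, before a voiced consonant — surfaces as [iː] (rule 2).
/j/ — not in any rule's target class → [j].
/r/ (between /j/ and /u/) is unaffected → [r].
/u/ (between /r/ and /d/): before a voiced consonant, so rule 2 applies → [uː].
/d/ (word-final) occurs immediately after a vowel → [ð] by rule 3.

[ˈnitziːjruːð]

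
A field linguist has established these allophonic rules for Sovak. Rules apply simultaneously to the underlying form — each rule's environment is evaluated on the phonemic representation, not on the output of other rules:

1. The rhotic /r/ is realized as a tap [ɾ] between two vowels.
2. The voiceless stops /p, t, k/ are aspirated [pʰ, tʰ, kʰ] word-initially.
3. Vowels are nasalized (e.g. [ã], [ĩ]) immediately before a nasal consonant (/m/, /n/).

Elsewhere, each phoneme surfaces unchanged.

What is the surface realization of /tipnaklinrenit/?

[tʰipnaklĩnrẽnit]

/t/ (word-initial) occurs word-initially → [tʰ] by rule 2.
/i/ (between /t/ and /p/) is in the target of rule 3 but the environment (before a nasal consonant) is not met → [i].
/p/ (between /i/ and /n/) fails the environment for rule 2, so it stays [p].
/n/ (between /p/ and /a/): no rule targets it → [n].
/a/ (between /n/ and /k/) is in the target of rule 3 but the environment (before a nasal consonant) is not met → [a].
/k/ (between /a/ and /l/) fails the environment for rule 2, so it stays [k].
/l/ (between /k/ and /i/) is unaffected → [l].
/i/ (between /l/ and /n/) occurs before a nasal consonant → [ĩ] by rule 3.
/n/ — not in any rule's target class → [n].
/r/ (between /n/ and /e/) is in the target of rule 1 but the environment (between two vowels) is not met → [r].
/e/ meets the environment for rule 3 (before a nasal consonant) → [ẽ].
/n/ stays [n].
/i/ (between /n/ and /t/) fails the environment for rule 3, so it stays [i].
/t/ (word-final) fails the environment for rule 2, so it stays [t].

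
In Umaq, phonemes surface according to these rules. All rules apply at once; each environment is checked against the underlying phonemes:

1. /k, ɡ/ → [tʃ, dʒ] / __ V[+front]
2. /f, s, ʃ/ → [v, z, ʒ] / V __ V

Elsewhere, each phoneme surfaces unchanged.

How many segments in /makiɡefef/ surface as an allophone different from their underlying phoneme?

3

Segments that undergo a rule: /k/ → [tʃ] (rule 1); /ɡ/ → [dʒ] (rule 1); /f/ → [v] (rule 2).
All other segments surface unchanged.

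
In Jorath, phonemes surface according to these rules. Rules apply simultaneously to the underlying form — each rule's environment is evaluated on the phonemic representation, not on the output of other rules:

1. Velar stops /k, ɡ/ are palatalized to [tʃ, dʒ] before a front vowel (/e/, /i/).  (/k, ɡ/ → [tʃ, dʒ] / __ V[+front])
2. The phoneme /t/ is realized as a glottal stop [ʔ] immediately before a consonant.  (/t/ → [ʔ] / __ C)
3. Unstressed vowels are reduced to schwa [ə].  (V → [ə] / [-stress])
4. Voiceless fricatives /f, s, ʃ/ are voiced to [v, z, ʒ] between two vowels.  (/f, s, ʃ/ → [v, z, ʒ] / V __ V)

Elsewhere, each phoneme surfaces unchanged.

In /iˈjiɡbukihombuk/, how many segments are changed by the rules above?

Segments that undergo a rule: /i/ → [ə] (rule 3); /u/ → [ə] (rule 3); /k/ → [tʃ] (rule 1); /i/ → [ə] (rule 3); /o/ → [ə] (rule 3); /u/ → [ə] (rule 3).
All other segments surface unchanged.

6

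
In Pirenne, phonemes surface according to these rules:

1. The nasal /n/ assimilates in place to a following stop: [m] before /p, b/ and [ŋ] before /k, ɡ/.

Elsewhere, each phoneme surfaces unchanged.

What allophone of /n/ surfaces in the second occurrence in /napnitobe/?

[n]

/n/ (between /p/ and /i/): rule 1 targets it, but not before a labial or velar stop → unchanged [n].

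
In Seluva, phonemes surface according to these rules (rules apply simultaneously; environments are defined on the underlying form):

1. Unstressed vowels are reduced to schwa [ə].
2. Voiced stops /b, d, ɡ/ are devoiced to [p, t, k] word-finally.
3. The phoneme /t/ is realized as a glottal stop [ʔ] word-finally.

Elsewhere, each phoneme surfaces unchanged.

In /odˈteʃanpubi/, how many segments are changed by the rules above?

4

Segments that undergo a rule: /o/ → [ə] (rule 1); /a/ → [ə] (rule 1); /u/ → [ə] (rule 1); /i/ → [ə] (rule 1).
All other segments surface unchanged.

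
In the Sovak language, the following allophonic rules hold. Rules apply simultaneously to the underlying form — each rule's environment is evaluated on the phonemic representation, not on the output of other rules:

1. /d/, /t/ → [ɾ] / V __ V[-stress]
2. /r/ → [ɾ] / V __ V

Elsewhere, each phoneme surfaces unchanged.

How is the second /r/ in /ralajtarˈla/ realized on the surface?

[r]

/r/ (between /a/ and /l/): rule 2 targets it, but not between two vowels → unchanged [r].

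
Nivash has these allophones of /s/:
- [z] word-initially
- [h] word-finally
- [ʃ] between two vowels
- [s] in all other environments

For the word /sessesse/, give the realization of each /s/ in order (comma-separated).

Occurrence 1 (position 1): word-initially → [z].
Occurrence 2 (position 3): no conditioning environment matches → elsewhere allophone [s].
Occurrence 3 (position 4): no conditioning environment matches → elsewhere allophone [s].
Occurrence 4 (position 6): no conditioning environment matches → elsewhere allophone [s].
Occurrence 5 (position 7): no conditioning environment matches → elsewhere allophone [s].

[z], [s], [s], [s], [s]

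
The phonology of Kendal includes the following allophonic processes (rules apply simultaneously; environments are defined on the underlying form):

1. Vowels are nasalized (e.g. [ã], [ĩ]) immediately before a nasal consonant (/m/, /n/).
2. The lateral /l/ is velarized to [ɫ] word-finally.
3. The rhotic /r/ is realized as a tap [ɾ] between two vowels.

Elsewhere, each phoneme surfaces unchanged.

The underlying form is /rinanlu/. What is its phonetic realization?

[rĩnãnlu]

/r/ (word-initial) is in the target of rule 3 but the environment (between two vowels) is not met → [r].
/i/ meets the environment for rule 1 (before a nasal consonant) → [ĩ].
/n/ (between /i/ and /a/) is unaffected → [n].
/a/ — between /n/ and /n/, before a nasal consonant — surfaces as [ã] (rule 1).
/n/ (between /a/ and /l/): no rule targets it → [n].
/l/ (between /n/ and /u/) is in the target of rule 2 but the environment (word-finally) is not met → [l].
/u/ — word-final; rule 1 does not apply here → [u].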